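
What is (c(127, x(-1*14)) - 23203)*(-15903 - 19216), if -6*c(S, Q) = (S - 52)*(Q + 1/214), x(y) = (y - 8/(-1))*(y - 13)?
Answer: 379201230471/428 ≈ 8.8598e+8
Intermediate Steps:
x(y) = (-13 + y)*(8 + y) (x(y) = (y - 8*(-1))*(-13 + y) = (y + 8)*(-13 + y) = (8 + y)*(-13 + y) = (-13 + y)*(8 + y))
c(S, Q) = -(-52 + S)*(1/214 + Q)/6 (c(S, Q) = -(S - 52)*(Q + 1/214)/6 = -(-52 + S)*(Q + 1/214)/6 = -(-52 + S)*(1/214 + Q)/6)
(c(127, x(-1*14)) - 23203)*(-15903 - 19216) = ((13/321 - 1/1284*127 + 26*(-104 + (-1*14)**2 - (-5)*14)/3 - 1/6*(-104 + (-1*14)**2 - (-5)*14)*127) - 23203)*(-15903 - 19216) = ((13/321 - 127/1284 + 26*(-104 + (-14)**2 - 5*(-14))/3 - 1/6*(-104 + (-14)**2 - 5*(-14))*127) - 23203)*(-35119) = ((13/321 - 127/1284 + 26*(-104 + 196 + 70)/3 - 1/6*(-104 + 196 + 70)*127) - 23203)*(-35119) = ((13/321 - 127/1284 + (26/3)*162 - 1/6*162*127) - 23203)*(-35119) = ((13/321 - 127/1284 + 1404 - 3429) - 23203)*(-35119) = (-866725/428 - 23203)*(-35119) = -10797609/428*(-35119) = 379201230471/428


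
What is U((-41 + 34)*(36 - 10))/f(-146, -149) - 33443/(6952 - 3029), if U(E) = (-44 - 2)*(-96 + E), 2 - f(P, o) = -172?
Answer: 22174121/341301 ≈ 64.969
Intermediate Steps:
f(P, o) = 174 (f(P, o) = 2 - 1*(-172) = 2 + 172 = 174)
U(E) = 4416 - 46*E (U(E) = -46*(-96 + E) = 4416 - 46*E)
U((-41 + 34)*(36 - 10))/f(-146, -149) - 33443/(6952 - 3029) = (4416 - 46*(-41 + 34)*(36 - 10))/174 - 33443/(6952 - 3029) = (4416 - (-322)*26)*(1/174) - 33443/3923 = (4416 - 46*(-182))*(1/174) - 33443*1/3923 = (4416 + 8372)*(1/174) - 33443/3923 = 12788*(1/174) - 33443/3923 = 6394/87 - 33443/3923 = 22174121/341301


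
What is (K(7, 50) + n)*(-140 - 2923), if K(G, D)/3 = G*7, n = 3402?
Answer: -10870587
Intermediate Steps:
K(G, D) = 21*G (K(G, D) = 3*(G*7) = 3*(7*G) = 21*G)
(K(7, 50) + n)*(-140 - 2923) = (21*7 + 3402)*(-140 - 2923) = (147 + 3402)*(-3063) = 3549*(-3063) = -10870587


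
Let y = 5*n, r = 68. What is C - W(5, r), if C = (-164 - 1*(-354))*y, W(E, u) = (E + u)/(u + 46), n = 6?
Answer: 649727/114 ≈ 5699.4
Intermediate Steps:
y = 30 (y = 5*6 = 30)
W(E, u) = (E + u)/(46 + u)
C = 5700 (C = (-164 - 1*(-354))*30 = (-164 + 354)*30 = 190*30 = 5700)
C - W(5, r) = 5700 - (5 + 68)/(46 + 68) = 5700 - 73/114 = 649727/114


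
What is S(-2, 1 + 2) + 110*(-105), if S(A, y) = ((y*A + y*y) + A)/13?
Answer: -150149/13 ≈ -11550.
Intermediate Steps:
S(A, y) = A/13 + y²/13 + A*y/13 (S(A, y) = ((A*y + y²) + A)*(1/13) = ((y² + A*y) + A)*(1/13) = (A + y² + A*y)*(1/13) = A/13 + y²/13 + A*y/13)
S(-2, 1 + 2) + 110*(-105) = ((1/13)*(-2) + (1 + 2)²/13 + (1/13)*(-2)*(1 + 2)) + 110*(-105) = (-2/13 + (1/13)*3² + (1/13)*(-2)*3) - 11550 = (-2/13 + (1/13)*9 - 6/13) - 11550 = (-2/13 + 9/13 - 6/13) - 11550 = 1/13 - 11550 = -150149/13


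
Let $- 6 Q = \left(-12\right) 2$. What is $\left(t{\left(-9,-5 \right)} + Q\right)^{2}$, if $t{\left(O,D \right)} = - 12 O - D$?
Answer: $13689$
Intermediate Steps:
$t{\left(O,D \right)} = - D - 12 O$
$Q = 4$ ($Q = - \frac{\left(-12\right) 2}{6} = \left(- \frac{1}{6}\right) \left(-24\right) = 4$)
$\left(t{\left(-9,-5 \right)} + Q\right)^{2} = \left(\left(\left(-1\right) \left(-5\right) - -108\right) + 4\right)^{2} = \left(\left(5 + 108\right) + 4\right)^{2} = \left(113 + 4\right)^{2} = 117^{2} = 13689$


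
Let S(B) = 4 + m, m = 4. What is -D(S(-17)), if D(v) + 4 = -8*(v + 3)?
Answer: 92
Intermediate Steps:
S(B) = 8 (S(B) = 4 + 4 = 8)
D(v) = -28 - 8*v (D(v) = -4 - 8*(v + 3) = -4 - 8*(3 + v) = -4 + (-24 - 8*v) = -28 - 8*v)
-D(S(-17)) = -(-28 - 8*8) = -(-28 - 64) = -1*(-92) = 92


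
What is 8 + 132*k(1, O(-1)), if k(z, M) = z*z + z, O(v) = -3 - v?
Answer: 272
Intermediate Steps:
k(z, M) = z + z**2 (k(z, M) = z**2 + z = z + z**2)
8 + 132*k(1, O(-1)) = 8 + 132*(1*(1 + 1)) = 8 + 132*(1*2) = 8 + 132*2 = 8 + 264 = 272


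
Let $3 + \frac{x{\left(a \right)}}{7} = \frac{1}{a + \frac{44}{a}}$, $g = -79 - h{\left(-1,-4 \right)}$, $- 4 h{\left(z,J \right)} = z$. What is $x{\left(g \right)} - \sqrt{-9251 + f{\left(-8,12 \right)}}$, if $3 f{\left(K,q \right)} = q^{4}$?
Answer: $- \frac{2133929}{101193} - i \sqrt{2339} \approx -21.088 - 48.363 i$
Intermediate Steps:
$f{\left(K,q \right)} = \frac{q^{4}}{3}$
$h{\left(z,J \right)} = - \frac{z}{4}$
$g = - \frac{317}{4}$ ($g = -79 - \left(- \frac{1}{4}\right) \left(-1\right) = -79 - \frac{1}{4} = - \frac{317}{4} \approx -79.25$)
$x{\left(a \right)} = -21 + \frac{7}{a + \frac{44}{a}}$
$x{\left(g \right)} - \sqrt{-9251 + f{\left(-8,12 \right)}} = \frac{7 \left(-132 - \frac{317}{4} - 3 \left(- \frac{317}{4}\right)^{2}\right)}{44 + \left(- \frac{317}{4}\right)^{2}} - \sqrt{-9251 + \frac{12^{4}}{3}} = \frac{7 \left(-132 - \frac{317}{4} - \frac{301467}{16}\right)}{44 + \frac{100489}{16}} - \sqrt{-9251 + \frac{1}{3} \cdot 20736} = \frac{7 \left(-132 - \frac{317}{4} - \frac{301467}{16}\right)}{\frac{101193}{16}} - \sqrt{-9251 + 6912} = 7 \cdot \frac{16}{101193} \left(- \frac{304847}{16}\right) - \sqrt{-2339} = - \frac{2133929}{101193} - i \sqrt{2339}$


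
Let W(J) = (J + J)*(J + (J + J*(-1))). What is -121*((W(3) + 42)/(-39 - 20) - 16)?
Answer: 121484/59 ≈ 2059.1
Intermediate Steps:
W(J) = 2*J² (W(J) = (2*J)*(J + (J - J)) = (2*J)*(J + 0) = (2*J)*J = 2*J²)
-121*((W(3) + 42)/(-39 - 20) - 16) = -121*((2*3² + 42)/(-39 - 20) - 16) = -121*((2*9 + 42)/(-59) - 16) = -121*((18 + 42)*(-1/59) - 16) = -121*(60*(-1/59) - 16) = -121*(-60/59 - 16) = -121*(-1004/59) = 121484/59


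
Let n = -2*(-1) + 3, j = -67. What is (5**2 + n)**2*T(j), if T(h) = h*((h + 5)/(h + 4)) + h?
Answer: -837500/7 ≈ -1.1964e+5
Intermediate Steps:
n = 5 (n = 2 + 3 = 5)
T(h) = h + h*(5 + h)/(4 + h) (T(h) = h*((5 + h)/(4 + h)) + h = h*(5 + h)/(4 + h) + h = h + h*(5 + h)/(4 + h))
(5**2 + n)**2*T(j) = (5**2 + 5)**2*(-67*(9 + 2*(-67))/(4 - 67)) = (25 + 5)**2*(-67*(9 - 134)/(-63)) = 30**2*(-67*(-1/63)*(-125)) = 900*(-8375/63) = -837500/7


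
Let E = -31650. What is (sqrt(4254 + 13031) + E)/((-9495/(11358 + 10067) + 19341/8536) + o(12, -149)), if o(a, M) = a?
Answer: -385884818000/168529147 + 36576760*sqrt(17285)/505587441 ≈ -2280.2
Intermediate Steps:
(sqrt(4254 + 13031) + E)/((-9495/(11358 + 10067) + 19341/8536) + o(12, -149)) = (sqrt(4254 + 13031) - 31650)/((-9495/(11358 + 10067) + 19341/8536) + 12) = (sqrt(17285) - 31650)/((-9495/21425 + 19341*(1/8536)) + 12) = (-31650 + sqrt(17285))/((-9495*1/21425 + 19341/8536) + 12) = (-31650 + sqrt(17285))/((-1899/4285 + 19341/8536) + 12) = (-31650 + sqrt(17285))/(66666321/36576760 + 12) = (-31650 + sqrt(17285))/(505587441/36576760) = (-31650 + sqrt(17285))*(36576760/505587441) = -385884818000/168529147 + 36576760*sqrt(17285)/505587441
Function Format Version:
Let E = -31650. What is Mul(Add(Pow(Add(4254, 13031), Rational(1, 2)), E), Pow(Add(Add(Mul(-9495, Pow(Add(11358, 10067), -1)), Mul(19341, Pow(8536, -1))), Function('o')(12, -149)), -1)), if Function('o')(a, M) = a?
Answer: Add(Rational(-385884818000, 168529147), Mul(Rational(36576760, 505587441), Pow(17285, Rational(1, 2)))) ≈ -2280.2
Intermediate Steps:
Mul(Add(Pow(Add(4254, 13031), Rational(1, 2)), E), Pow(Add(Add(Mul(-9495, Pow(Add(11358, 10067), -1)), Mul(19341, Pow(8536, -1))), Function('o')(12, -149)), -1)) = Mul(Add(Pow(Add(4254, 13031), Rational(1, 2)), -31650), Pow(Add(Add(Mul(-9495, Pow(Add(11358, 10067), -1)), Mul(19341, Pow(8536, -1))), 12), -1)) = Mul(Add(Pow(17285, Rational(1, 2)), -31650), Pow(Add(Add(Mul(-9495, Pow(21425, -1)), Mul(19341, Rational(1, 8536))), 12), -1)) = Mul(Add(-31650, Pow(17285, Rational(1, 2))), Pow(Add(Add(Mul(-9495, Rational(1, 21425)), Rational(19341, 8536)), 12), -1)) = Mul(Add(-31650, Pow(17285, Rational(1, 2))), Pow(Add(Add(Rational(-1899, 4285), Rational(19341, 8536)), 12), -1)) = Mul(Add(-31650, Pow(17285, Rational(1, 2))), Pow(Add(Rational(66666321, 36576760), 12), -1)) = Mul(Add(-31650, Pow(17285, Rational(1, 2))), Pow(Rational(505587441, 36576760), -1)) = Mul(Add(-31650, Pow(17285, Rational(1, 2))), Rational(36576760, 505587441)) = Add(Rational(-385884818000, 168529147), Mul(Rational(36576760, 505587441), Pow(17285, Rational(1, 2))))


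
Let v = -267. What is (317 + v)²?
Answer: 2500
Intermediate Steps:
(317 + v)² = (317 - 267)² = 50² = 2500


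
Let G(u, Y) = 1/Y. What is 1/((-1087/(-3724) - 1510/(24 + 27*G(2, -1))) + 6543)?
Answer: 11172/78724897 ≈ 0.00014191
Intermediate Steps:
1/((-1087/(-3724) - 1510/(24 + 27*G(2, -1))) + 6543) = 1/((-1087/(-3724) - 1510/(24 + 27/(-1))) + 6543) = 1/((-1087*(-1/3724) - 1510/(24 + 27*(-1))) + 6543) = 1/((1087/3724 - 1510/(24 - 27)) + 6543) = 1/((1087/3724 - 1510/(-3)) + 6543) = 1/((1087/3724 - 1510*(-⅓)) + 6543) = 1/((1087/3724 + 1510/3) + 6543) = 1/(5626501/11172 + 6543) = 1/(78724897/11172) = 11172/78724897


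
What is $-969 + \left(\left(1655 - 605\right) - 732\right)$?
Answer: $-651$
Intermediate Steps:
$-969 + \left(\left(1655 - 605\right) - 732\right) = -969 + \left(1050 - 732\right) = -969 + 318 = -651$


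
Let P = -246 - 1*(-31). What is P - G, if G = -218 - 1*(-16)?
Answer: -13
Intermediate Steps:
G = -202 (G = -218 + 16 = -202)
P = -215 (P = -246 + 31 = -215)
P - G = -215 - 1*(-202) = -215 + 202 = -13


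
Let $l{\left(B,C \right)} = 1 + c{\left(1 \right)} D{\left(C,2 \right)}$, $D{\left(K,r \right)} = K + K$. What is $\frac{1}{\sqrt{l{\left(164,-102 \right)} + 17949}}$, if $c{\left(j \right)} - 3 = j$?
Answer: $\frac{\sqrt{17134}}{17134} \approx 0.0076396$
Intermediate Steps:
$D{\left(K,r \right)} = 2 K$
$c{\left(j \right)} = 3 + j$
$l{\left(B,C \right)} = 1 + 8 C$ ($l{\left(B,C \right)} = 1 + \left(3 + 1\right) 2 C = 1 + 4 \cdot 2 C = 1 + 8 C$)
$\frac{1}{\sqrt{l{\left(164,-102 \right)} + 17949}} = \frac{1}{\sqrt{\left(1 + 8 \left(-102\right)\right) + 17949}} = \frac{1}{\sqrt{\left(1 - 816\right) + 17949}} = \frac{1}{\sqrt{-815 + 17949}} = \frac{1}{\sqrt{17134}} = \frac{\sqrt{17134}}{17134}$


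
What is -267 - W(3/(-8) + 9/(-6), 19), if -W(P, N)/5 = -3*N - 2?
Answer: -562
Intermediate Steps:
W(P, N) = 10 + 15*N (W(P, N) = -5*(-3*N - 2) = -5*(-2 - 3*N) = 10 + 15*N)
-267 - W(3/(-8) + 9/(-6), 19) = -267 - (10 + 15*19) = -267 - (10 + 285) = -267 - 1*295 = -267 - 295 = -562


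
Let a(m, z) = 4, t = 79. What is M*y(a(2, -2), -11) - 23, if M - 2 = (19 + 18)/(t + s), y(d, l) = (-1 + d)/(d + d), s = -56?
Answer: -3983/184 ≈ -21.647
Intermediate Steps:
y(d, l) = (-1 + d)/(2*d) (y(d, l) = (-1 + d)/((2*d)) = (-1 + d)*(1/(2*d)) = (-1 + d)/(2*d))
M = 83/23 (M = 2 + (19 + 18)/(79 - 56) = 2 + 37/23 = 83/23 ≈ 3.6087)
M*y(a(2, -2), -11) - 23 = 83*((½)*(-1 + 4)/4)/23 - 23 = 83*((½)*(¼)*3)/23 - 23 = (83/23)*(3/8) - 23 = 249/184 - 23 = -3983/184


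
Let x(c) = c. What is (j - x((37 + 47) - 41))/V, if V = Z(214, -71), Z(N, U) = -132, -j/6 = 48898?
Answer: 293431/132 ≈ 2223.0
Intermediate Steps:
j = -293388 (j = -6*48898 = -293388)
V = -132
(j - x((37 + 47) - 41))/V = (-293388 - ((37 + 47) - 41))/(-132) = (-293388 - (84 - 41))*(-1/132) = (-293388 - 1*43)*(-1/132) = (-293388 - 43)*(-1/132) = -293431*(-1/132) = 293431/132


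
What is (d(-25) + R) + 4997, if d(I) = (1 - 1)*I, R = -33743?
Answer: -28746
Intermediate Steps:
d(I) = 0 (d(I) = 0*I = 0)
(d(-25) + R) + 4997 = (0 - 33743) + 4997 = -33743 + 4997 = -28746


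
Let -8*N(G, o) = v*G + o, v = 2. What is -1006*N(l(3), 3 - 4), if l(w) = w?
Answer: 2515/4 ≈ 628.75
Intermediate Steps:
N(G, o) = -G/4 - o/8 (N(G, o) = -(2*G + o)/8 = -(o + 2*G)/8 = -G/4 - o/8)
-1006*N(l(3), 3 - 4) = -1006*(-¼*3 - (3 - 4)/8) = -1006*(-¾ - ⅛*(-1)) = -1006*(-¾ + ⅛) = -1006*(-5/8) = 2515/4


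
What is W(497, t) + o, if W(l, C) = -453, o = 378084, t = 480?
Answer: 377631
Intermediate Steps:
W(497, t) + o = -453 + 378084 = 377631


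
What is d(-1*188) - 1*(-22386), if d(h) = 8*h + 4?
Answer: 20886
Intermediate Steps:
d(h) = 4 + 8*h
d(-1*188) - 1*(-22386) = (4 + 8*(-1*188)) - 1*(-22386) = (4 + 8*(-188)) + 22386 = (4 - 1504) + 22386 = -1500 + 22386 = 20886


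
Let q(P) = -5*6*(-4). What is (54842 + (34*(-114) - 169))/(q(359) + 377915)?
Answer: 50797/378035 ≈ 0.13437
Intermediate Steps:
q(P) = 120 (q(P) = -30*(-4) = 120)
(54842 + (34*(-114) - 169))/(q(359) + 377915) = (54842 + (34*(-114) - 169))/(120 + 377915) = (54842 + (-3876 - 169))/378035 = (54842 - 4045)*(1/378035) = 50797*(1/378035) = 50797/378035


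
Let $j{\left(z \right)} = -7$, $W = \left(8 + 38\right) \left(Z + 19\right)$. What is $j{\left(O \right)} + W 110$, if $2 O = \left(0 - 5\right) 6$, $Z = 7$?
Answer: $131553$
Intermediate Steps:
$O = -15$ ($O = \frac{\left(0 - 5\right) 6}{2} = \frac{\left(-5\right) 6}{2} = \frac{1}{2} \left(-30\right) = -15$)
$W = 1196$ ($W = \left(8 + 38\right) \left(7 + 19\right) = 46 \cdot 26 = 1196$)
$j{\left(O \right)} + W 110 = -7 + 1196 \cdot 110 = -7 + 131560 = 131553$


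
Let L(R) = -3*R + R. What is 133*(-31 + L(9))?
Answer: -6517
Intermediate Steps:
L(R) = -2*R
133*(-31 + L(9)) = 133*(-31 - 2*9) = 133*(-31 - 18) = 133*(-49) = -6517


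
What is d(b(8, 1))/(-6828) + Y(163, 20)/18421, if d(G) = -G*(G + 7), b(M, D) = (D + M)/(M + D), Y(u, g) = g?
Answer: 70982/31444647 ≈ 0.0022574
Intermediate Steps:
b(M, D) = 1 (b(M, D) = (D + M)/(D + M) = 1)
d(G) = -G*(7 + G)
d(b(8, 1))/(-6828) + Y(163, 20)/18421 = -1*1*(7 + 1)/(-6828) + 20/18421 = -1*1*8*(-1/6828) + 20*(1/18421) = -8*(-1/6828) + 20/18421 = 2/1707 + 20/18421 = 70982/31444647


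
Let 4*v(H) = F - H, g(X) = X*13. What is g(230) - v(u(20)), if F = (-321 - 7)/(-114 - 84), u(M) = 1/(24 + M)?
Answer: 4735513/1584 ≈ 2989.6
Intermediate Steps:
g(X) = 13*X
F = 164/99 (F = -328/(-198) = -328*(-1/198) = 164/99 ≈ 1.6566)
v(H) = 41/99 - H/4 (v(H) = (164/99 - H)/4 = 41/99 - H/4)
g(230) - v(u(20)) = 13*230 - (41/99 - 1/(4*(24 + 20))) = 2990 - (41/99 - 1/4/44) = 2990 - (41/99 - 1/4*1/44) = 2990 - (41/99 - 1/176) = 2990 - 1*647/1584 = 2990 - 647/1584 = 4735513/1584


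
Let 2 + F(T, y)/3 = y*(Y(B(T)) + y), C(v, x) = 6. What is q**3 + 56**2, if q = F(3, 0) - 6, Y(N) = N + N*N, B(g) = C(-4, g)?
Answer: 1408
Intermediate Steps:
B(g) = 6
Y(N) = N + N**2
F(T, y) = -6 + 3*y*(42 + y) (F(T, y) = -6 + 3*(y*(6*(1 + 6) + y)) = -6 + 3*(y*(6*7 + y)) = -6 + 3*(y*(42 + y)) = -6 + 3*y*(42 + y))
q = -12 (q = (-6 + 3*0**2 + 126*0) - 6 = (-6 + 3*0 + 0) - 6 = (-6 + 0 + 0) - 6 = -6 - 6 = -12)
q**3 + 56**2 = (-12)**3 + 56**2 = -1728 + 3136 = 1408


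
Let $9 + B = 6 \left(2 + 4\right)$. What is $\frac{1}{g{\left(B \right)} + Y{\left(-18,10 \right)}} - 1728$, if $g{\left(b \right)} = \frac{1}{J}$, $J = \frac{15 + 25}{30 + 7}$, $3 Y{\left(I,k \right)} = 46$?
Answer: $- \frac{3371208}{1951} \approx -1727.9$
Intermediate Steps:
$Y{\left(I,k \right)} = \frac{46}{3}$ ($Y{\left(I,k \right)} = \frac{1}{3} \cdot 46 = \frac{46}{3}$)
$J = \frac{40}{37} \approx 1.0811$
$B = 27$ ($B = -9 + 6 \left(2 + 4\right) = -9 + 6 \cdot 6 = -9 + 36 = 27$)
$g{\left(b \right)} = \frac{37}{40}$ ($g{\left(b \right)} = \frac{1}{\frac{40}{37}} = \frac{37}{40}$)
$\frac{1}{g{\left(B \right)} + Y{\left(-18,10 \right)}} - 1728 = \frac{1}{\frac{37}{40} + \frac{46}{3}} - 1728 = \frac{1}{\frac{1951}{120}} - 1728 = \frac{120}{1951} - 1728 = - \frac{3371208}{1951}$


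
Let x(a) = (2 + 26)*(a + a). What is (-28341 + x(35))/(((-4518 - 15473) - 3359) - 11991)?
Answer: 26381/35341 ≈ 0.74647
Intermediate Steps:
x(a) = 56*a (x(a) = 28*(2*a) = 56*a)
(-28341 + x(35))/(((-4518 - 15473) - 3359) - 11991) = (-28341 + 56*35)/(((-4518 - 15473) - 3359) - 11991) = (-28341 + 1960)/((-19991 - 3359) - 11991) = -26381/(-23350 - 11991) = -26381/(-35341) = -26381*(-1/35341) = 26381/35341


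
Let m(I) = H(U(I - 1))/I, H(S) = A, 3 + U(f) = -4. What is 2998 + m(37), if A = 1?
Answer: 110927/37 ≈ 2998.0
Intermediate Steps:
U(f) = -7 (U(f) = -3 - 4 = -7)
H(S) = 1
m(I) = 1/I
2998 + m(37) = 2998 + 1/37 = 110927/37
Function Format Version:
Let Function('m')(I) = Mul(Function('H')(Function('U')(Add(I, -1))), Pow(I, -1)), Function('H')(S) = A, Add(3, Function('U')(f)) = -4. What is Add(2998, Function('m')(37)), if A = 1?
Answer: Rational(110927, 37) ≈ 2998.0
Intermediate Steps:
Function('U')(f) = -7 (Function('U')(f) = Add(-3, -4) = -7)
Function('H')(S) = 1
Function('m')(I) = Pow(I, -1) (Function('m')(I) = Mul(1, Pow(I, -1)) = Pow(I, -1))
Add(2998, Function('m')(37)) = Add(2998, Pow(37, -1)) = Add(2998, Rational(1, 37)) = Rational(110927, 37)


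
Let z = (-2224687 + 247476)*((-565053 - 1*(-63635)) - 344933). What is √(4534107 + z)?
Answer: 4*√104588690073 ≈ 1.2936e+6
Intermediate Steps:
z = 1673414507061 (z = -1977211*((-565053 + 63635) - 344933) = -1977211*(-501418 - 344933) = -1977211*(-846351) = 1673414507061)
√(4534107 + z) = √(4534107 + 1673414507061) = √1673419041168 = 4*√104588690073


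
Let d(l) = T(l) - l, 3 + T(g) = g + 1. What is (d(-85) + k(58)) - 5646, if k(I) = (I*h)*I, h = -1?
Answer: -9012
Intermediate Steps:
T(g) = -2 + g (T(g) = -3 + (g + 1) = -3 + (1 + g) = -2 + g)
d(l) = -2 (d(l) = (-2 + l) - l = -2)
k(I) = -I**2 (k(I) = (I*(-1))*I = (-I)*I = -I**2)
(d(-85) + k(58)) - 5646 = (-2 - 1*58**2) - 5646 = (-2 - 1*3364) - 5646 = (-2 - 3364) - 5646 = -3366 - 5646 = -9012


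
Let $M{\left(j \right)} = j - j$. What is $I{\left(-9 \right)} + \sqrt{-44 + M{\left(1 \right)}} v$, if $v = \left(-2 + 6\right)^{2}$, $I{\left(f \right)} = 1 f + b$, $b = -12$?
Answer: $-21 + 32 i \sqrt{11} \approx -21.0 + 106.13 i$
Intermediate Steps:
$I{\left(f \right)} = -12 + f$ ($I{\left(f \right)} = 1 f - 12 = f - 12 = -12 + f$)
$M{\left(j \right)} = 0$
$v = 16$ ($v = 4^{2} = 16$)
$I{\left(-9 \right)} + \sqrt{-44 + M{\left(1 \right)}} v = \left(-12 - 9\right) + \sqrt{-44 + 0} \cdot 16 = -21 + \sqrt{-44} \cdot 16 = -21 + 2 i \sqrt{11} \cdot 16 = -21 + 32 i \sqrt{11}$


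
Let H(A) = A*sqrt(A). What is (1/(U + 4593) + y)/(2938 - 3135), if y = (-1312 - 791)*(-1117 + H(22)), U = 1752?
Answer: -14904728596/1249965 + 46266*sqrt(22)/197 ≈ -10823.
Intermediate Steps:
H(A) = A**(3/2)
y = 2349051 - 46266*sqrt(22) (y = (-1312 - 791)*(-1117 + 22**(3/2)) = -2103*(-1117 + 22*sqrt(22)) = 2349051 - 46266*sqrt(22) ≈ 2.1320e+6)
(1/(U + 4593) + y)/(2938 - 3135) = (1/(1752 + 4593) + (2349051 - 46266*sqrt(22)))/(2938 - 3135) = (1/6345 + (2349051 - 46266*sqrt(22)))/(-197) = (1/6345 + (2349051 - 46266*sqrt(22)))*(-1/197) = (14904728596/6345 - 46266*sqrt(22))*(-1/197) = -14904728596/1249965 + 46266*sqrt(22)/197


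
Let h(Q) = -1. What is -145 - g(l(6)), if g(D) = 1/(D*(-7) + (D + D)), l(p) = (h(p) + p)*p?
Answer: -21749/150 ≈ -144.99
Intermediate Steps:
l(p) = p*(-1 + p) (l(p) = (-1 + p)*p = p*(-1 + p))
g(D) = -1/(5*D) (g(D) = 1/(-7*D + 2*D) = 1/(-5*D) = -1/(5*D))
-145 - g(l(6)) = -145 - (-1)/(5*(6*(-1 + 6))) = -145 - (-1)/(5*(6*5)) = -145 - (-1)/(5*30) = -145 - 1*(-1/150) = -145 + 1/150 = -21749/150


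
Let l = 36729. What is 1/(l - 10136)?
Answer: 1/26593 ≈ 3.7604e-5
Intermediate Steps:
1/(l - 10136) = 1/(36729 - 10136) = 1/26593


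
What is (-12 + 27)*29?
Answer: 435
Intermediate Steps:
(-12 + 27)*29 = 15*29 = 435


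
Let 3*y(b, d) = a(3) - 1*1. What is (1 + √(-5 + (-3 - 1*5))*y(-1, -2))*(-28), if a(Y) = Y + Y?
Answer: -28 - 140*I*√13/3 ≈ -28.0 - 168.26*I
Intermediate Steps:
a(Y) = 2*Y
y(b, d) = 5/3 (y(b, d) = (2*3 - 1*1)/3 = (6 - 1)/3 = (⅓)*5 = 5/3)
(1 + √(-5 + (-3 - 1*5))*y(-1, -2))*(-28) = (1 + √(-5 + (-3 - 1*5))*(5/3))*(-28) = (1 + √(-5 + (-3 - 5))*(5/3))*(-28) = (1 + √(-5 - 8)*(5/3))*(-28) = (1 + √(-13)*(5/3))*(-28) = (1 + (I*√13)*(5/3))*(-28) = (1 + 5*I*√13/3)*(-28) = -28 - 140*I*√13/3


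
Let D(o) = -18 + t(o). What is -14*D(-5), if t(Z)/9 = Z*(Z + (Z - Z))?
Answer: -2898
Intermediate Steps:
t(Z) = 9*Z² (t(Z) = 9*(Z*(Z + (Z - Z))) = 9*(Z*(Z + 0)) = 9*(Z*Z) = 9*Z²)
D(o) = -18 + 9*o²
-14*D(-5) = -14*(-18 + 9*(-5)²) = -14*(-18 + 9*25) = -14*(-18 + 225) = -14*207 = -2898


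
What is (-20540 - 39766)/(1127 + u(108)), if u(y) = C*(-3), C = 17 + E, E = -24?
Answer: -30153/574 ≈ -52.531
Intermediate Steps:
C = -7 (C = 17 - 24 = -7)
u(y) = 21 (u(y) = -7*(-3) = 21)
(-20540 - 39766)/(1127 + u(108)) = (-20540 - 39766)/(1127 + 21) = -60306/1148 = -60306*1/1148 = -30153/574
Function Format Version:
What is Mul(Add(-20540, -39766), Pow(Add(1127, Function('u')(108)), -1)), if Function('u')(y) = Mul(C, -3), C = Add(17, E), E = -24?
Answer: Rational(-30153, 574) ≈ -52.531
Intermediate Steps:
C = -7 (C = Add(17, -24) = -7)
Function('u')(y) = 21 (Function('u')(y) = Mul(-7, -3) = 21)
Mul(Add(-20540, -39766), Pow(Add(1127, Function('u')(108)), -1)) = Mul(Add(-20540, -39766), Pow(Add(1127, 21), -1)) = Mul(-60306, Pow(1148, -1)) = Mul(-60306, Rational(1, 1148)) = Rational(-30153, 574)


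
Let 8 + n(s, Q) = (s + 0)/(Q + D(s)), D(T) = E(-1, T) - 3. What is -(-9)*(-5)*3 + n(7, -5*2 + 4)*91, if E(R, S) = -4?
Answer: -912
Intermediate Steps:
D(T) = -7 (D(T) = -4 - 3 = -7)
n(s, Q) = -8 + s/(-7 + Q) (n(s, Q) = -8 + (s + 0)/(Q - 7) = -8 + s/(-7 + Q))
-(-9)*(-5)*3 + n(7, -5*2 + 4)*91 = -(-9)*(-5)*3 + ((56 + 7 - 8*(-5*2 + 4))/(-7 + (-5*2 + 4)))*91 = -3*15*3 + ((56 + 7 - 8*(-10 + 4))/(-7 + (-10 + 4)))*91 = -45*3 + ((56 + 7 - 8*(-6))/(-7 - 6))*91 = -135 + ((56 + 7 + 48)/(-13))*91 = -135 - 1/13*111*91 = -135 - 111/13*91 = -135 - 777 = -912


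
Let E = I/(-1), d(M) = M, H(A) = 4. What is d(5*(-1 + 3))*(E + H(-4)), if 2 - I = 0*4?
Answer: 20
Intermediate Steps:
I = 2 (I = 2 - 0*4 = 2 - 1*0 = 2 + 0 = 2)
E = -2 (E = 2/(-1) = 2*(-1) = -2)
d(5*(-1 + 3))*(E + H(-4)) = (5*(-1 + 3))*(-2 + 4) = (5*2)*2 = 10*2 = 20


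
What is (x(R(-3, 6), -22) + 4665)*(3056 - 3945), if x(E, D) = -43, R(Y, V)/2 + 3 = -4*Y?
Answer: -4108958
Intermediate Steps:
R(Y, V) = -6 - 8*Y (R(Y, V) = -6 + 2*(-4*Y) = -6 - 8*Y)
(x(R(-3, 6), -22) + 4665)*(3056 - 3945) = (-43 + 4665)*(3056 - 3945) = 4622*(-889) = -4108958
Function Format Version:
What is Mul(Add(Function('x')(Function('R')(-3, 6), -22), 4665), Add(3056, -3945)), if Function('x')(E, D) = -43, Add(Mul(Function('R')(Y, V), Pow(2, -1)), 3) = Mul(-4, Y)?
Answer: -4108958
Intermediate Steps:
Function('R')(Y, V) = Add(-6, Mul(-8, Y)) (Function('R')(Y, V) = Add(-6, Mul(2, Mul(-4, Y))) = Add(-6, Mul(-8, Y)))
Mul(Add(Function('x')(Function('R')(-3, 6), -22), 4665), Add(3056, -3945)) = Mul(Add(-43, 4665), Add(3056, -3945)) = Mul(4622, -889) = -4108958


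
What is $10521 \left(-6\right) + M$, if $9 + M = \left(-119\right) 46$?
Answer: $-68609$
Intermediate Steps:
$M = -5483$ ($M = -9 - 5474 = -5483$)
$10521 \left(-6\right) + M = 10521 \left(-6\right) - 5483 = -63126 - 5483 = -68609$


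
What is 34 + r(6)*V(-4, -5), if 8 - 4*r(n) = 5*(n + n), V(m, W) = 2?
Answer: 8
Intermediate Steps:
r(n) = 2 - 5*n/2 (r(n) = 2 - 5*(n + n)/4 = 2 - 5*2*n/4 = 2 - 5*n/2)
34 + r(6)*V(-4, -5) = 34 + (2 - 5/2*6)*2 = 34 + (2 - 15)*2 = 34 - 13*2 = 34 - 26 = 8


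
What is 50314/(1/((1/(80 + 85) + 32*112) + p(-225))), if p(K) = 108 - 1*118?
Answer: 2697338114/15 ≈ 1.7982e+8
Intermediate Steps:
p(K) = -10 (p(K) = 108 - 118 = -10)
50314/(1/((1/(80 + 85) + 32*112) + p(-225))) = 50314/(1/((1/(80 + 85) + 32*112) - 10)) = 50314/(1/((1/165 + 3584) - 10)) = 50314/(1/(591361/165 - 10)) = 50314/(1/(589711/165)) = 50314/(165/589711) = 50314*(589711/165) = 2697338114/15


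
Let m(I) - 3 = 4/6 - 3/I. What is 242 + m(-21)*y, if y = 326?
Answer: 31162/21 ≈ 1483.9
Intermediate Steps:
m(I) = 11/3 - 3/I (m(I) = 3 + (4/6 - 3/I) = 3 + (4*(1/6) - 3/I) = 3 + (2/3 - 3/I) = 11/3 - 3/I)
242 + m(-21)*y = 242 + (11/3 - 3/(-21))*326 = 242 + (11/3 - 3*(-1/21))*326 = 242 + (11/3 + 1/7)*326 = 242 + (80/21)*326 = 242 + 26080/21 = 31162/21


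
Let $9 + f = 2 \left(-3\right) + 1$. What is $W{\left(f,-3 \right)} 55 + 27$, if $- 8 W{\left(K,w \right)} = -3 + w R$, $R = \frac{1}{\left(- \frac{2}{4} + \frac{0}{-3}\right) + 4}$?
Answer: $\frac{2997}{56} \approx 53.518$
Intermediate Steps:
$f = -14$ ($f = -9 + \left(2 \left(-3\right) + 1\right) = -9 + \left(-6 + 1\right) = -9 - 5 = -14$)
$R = \frac{2}{7}$ ($R = \frac{1}{\left(\left(-2\right) \frac{1}{4} + 0 \left(- \frac{1}{3}\right)\right) + 4} = \frac{1}{\left(- \frac{1}{2} + 0\right) + 4} = \frac{1}{- \frac{1}{2} + 4} = \frac{1}{\frac{7}{2}} = \frac{2}{7} \approx 0.28571$)
$W{\left(K,w \right)} = \frac{3}{8} - \frac{w}{28}$ ($W{\left(K,w \right)} = - \frac{-3 + w \frac{2}{7}}{8} = - \frac{-3 + \frac{2 w}{7}}{8} = \frac{3}{8} - \frac{w}{28}$)
$W{\left(f,-3 \right)} 55 + 27 = \left(\frac{3}{8} - - \frac{3}{28}\right) 55 + 27 = \left(\frac{3}{8} + \frac{3}{28}\right) 55 + 27 = \frac{27}{56} \cdot 55 + 27 = \frac{1485}{56} + 27 = \frac{2997}{56}$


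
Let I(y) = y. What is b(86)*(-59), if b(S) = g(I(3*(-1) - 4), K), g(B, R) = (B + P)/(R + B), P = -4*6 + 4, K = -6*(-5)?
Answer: 1593/23 ≈ 69.261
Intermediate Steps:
K = 30
P = -20 (P = -24 + 4 = -20)
g(B, R) = (-20 + B)/(B + R) (g(B, R) = (B - 20)/(R + B) = (-20 + B)/(B + R))
b(S) = -27/23 (b(S) = (-20 + (3*(-1) - 4))/((3*(-1) - 4) + 30) = (-20 + (-3 - 4))/((-3 - 4) + 30) = (-20 - 7)/(-7 + 30) = -27/23)
b(86)*(-59) = -27/23*(-59) = 1593/23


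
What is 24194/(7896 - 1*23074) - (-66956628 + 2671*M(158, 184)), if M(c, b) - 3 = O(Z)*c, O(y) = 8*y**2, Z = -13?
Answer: -3821970074766/7589 ≈ -5.0362e+8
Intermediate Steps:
M(c, b) = 3 + 1352*c (M(c, b) = 3 + (8*(-13)**2)*c = 3 + (8*169)*c = 3 + 1352*c)
24194/(7896 - 1*23074) - (-66956628 + 2671*M(158, 184)) = 24194/(7896 - 1*23074) - (-66948615 + 570568336) = 24194/(7896 - 23074) - 2671/(1/(-25068 + (3 + 213616))) = 24194/(-15178) - 2671/(1/(-25068 + 213619)) = 24194*(-1/15178) - 2671/(1/188551) = -12097/7589 - 2671/1/188551 = -12097/7589 - 2671*188551 = -12097/7589 - 503619721 = -3821970074766/7589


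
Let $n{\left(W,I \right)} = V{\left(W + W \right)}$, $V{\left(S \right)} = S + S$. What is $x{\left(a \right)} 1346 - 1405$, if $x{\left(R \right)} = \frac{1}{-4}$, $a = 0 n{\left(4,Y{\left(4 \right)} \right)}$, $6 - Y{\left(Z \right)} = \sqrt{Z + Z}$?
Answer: $- \frac{3483}{2} \approx -1741.5$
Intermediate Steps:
$Y{\left(Z \right)} = 6 - \sqrt{2} \sqrt{Z}$ ($Y{\left(Z \right)} = 6 - \sqrt{Z + Z} = 6 - \sqrt{2 Z} = 6 - \sqrt{2} \sqrt{Z}$)
$V{\left(S \right)} = 2 S$
$n{\left(W,I \right)} = 4 W$ ($n{\left(W,I \right)} = 2 \left(W + W\right) = 2 \cdot 2 W = 4 W$)
$a = 0$ ($a = 0 \cdot 4 \cdot 4 = 0 \cdot 16 = 0$)
$x{\left(R \right)} = - \frac{1}{4}$
$x{\left(a \right)} 1346 - 1405 = \left(- \frac{1}{4}\right) 1346 - 1405 = - \frac{673}{2} - 1405 = - \frac{3483}{2}$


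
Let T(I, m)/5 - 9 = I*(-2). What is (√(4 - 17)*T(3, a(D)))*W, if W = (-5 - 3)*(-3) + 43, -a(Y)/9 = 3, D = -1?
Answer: 1005*I*√13 ≈ 3623.6*I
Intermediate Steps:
a(Y) = -27 (a(Y) = -9*3 = -27)
T(I, m) = 45 - 10*I (T(I, m) = 45 + 5*(I*(-2)) = 45 + 5*(-2*I) = 45 - 10*I)
W = 67 (W = -8*(-3) + 43 = 24 + 43 = 67)
(√(4 - 17)*T(3, a(D)))*W = (√(4 - 17)*(45 - 10*3))*67 = (√(-13)*(45 - 30))*67 = ((I*√13)*15)*67 = (15*I*√13)*67 = 1005*I*√13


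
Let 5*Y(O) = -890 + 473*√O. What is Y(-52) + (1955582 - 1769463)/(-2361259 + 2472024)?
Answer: -19530051/110765 + 946*I*√13/5 ≈ -176.32 + 682.17*I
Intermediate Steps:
Y(O) = -178 + 473*√O/5 (Y(O) = (-890 + 473*√O)/5 = -178 + 473*√O/5)
Y(-52) + (1955582 - 1769463)/(-2361259 + 2472024) = (-178 + 473*√(-52)/5) + (1955582 - 1769463)/(-2361259 + 2472024) = (-178 + 473*(2*I*√13)/5) + 186119/110765 = (-178 + 946*I*√13/5) + 186119*(1/110765) = (-178 + 946*I*√13/5) + 186119/110765 = -19530051/110765 + 946*I*√13/5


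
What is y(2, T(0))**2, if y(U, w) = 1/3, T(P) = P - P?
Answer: 1/9 ≈ 0.11111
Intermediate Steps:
T(P) = 0
y(U, w) = 1/3
y(2, T(0))**2 = (1/3)**2 = 1/9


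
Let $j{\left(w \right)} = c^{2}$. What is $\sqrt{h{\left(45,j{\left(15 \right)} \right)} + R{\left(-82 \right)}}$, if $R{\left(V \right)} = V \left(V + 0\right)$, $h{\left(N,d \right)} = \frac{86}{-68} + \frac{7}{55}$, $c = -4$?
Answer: $\frac{\sqrt{23509178110}}{1870} \approx 81.993$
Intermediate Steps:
$j{\left(w \right)} = 16$ ($j{\left(w \right)} = \left(-4\right)^{2} = 16$)
$h{\left(N,d \right)} = - \frac{2127}{1870}$ ($h{\left(N,d \right)} = 86 \left(- \frac{1}{68}\right) + 7 \cdot \frac{1}{55} = - \frac{43}{34} + \frac{7}{55} = - \frac{2127}{1870}$)
$R{\left(V \right)} = V^{2}$ ($R{\left(V \right)} = V V = V^{2}$)
$\sqrt{h{\left(45,j{\left(15 \right)} \right)} + R{\left(-82 \right)}} = \sqrt{- \frac{2127}{1870} + \left(-82\right)^{2}} = \sqrt{- \frac{2127}{1870} + 6724} = \sqrt{\frac{12571753}{1870}} = \frac{\sqrt{23509178110}}{1870}$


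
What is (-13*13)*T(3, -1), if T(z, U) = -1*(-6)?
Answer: -1014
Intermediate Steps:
T(z, U) = 6
(-13*13)*T(3, -1) = -13*13*6 = -169*6 = -1014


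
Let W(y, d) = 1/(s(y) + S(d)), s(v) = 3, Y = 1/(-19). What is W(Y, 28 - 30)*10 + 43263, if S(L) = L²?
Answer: 302851/7 ≈ 43264.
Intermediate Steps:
Y = -1/19 ≈ -0.052632
W(y, d) = 1/(3 + d²)
W(Y, 28 - 30)*10 + 43263 = 10/(3 + (28 - 30)²) + 43263 = 10/(3 + (-2)²) + 43263 = 10/(3 + 4) + 43263 = 10/7 + 43263 = 302851/7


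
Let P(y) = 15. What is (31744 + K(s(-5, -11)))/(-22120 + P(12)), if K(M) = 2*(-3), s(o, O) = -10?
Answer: -31738/22105 ≈ -1.4358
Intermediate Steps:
K(M) = -6
(31744 + K(s(-5, -11)))/(-22120 + P(12)) = (31744 - 6)/(-22120 + 15) = 31738/(-22105) = 31738*(-1/22105) = -31738/22105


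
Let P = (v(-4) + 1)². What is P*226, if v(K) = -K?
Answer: 5650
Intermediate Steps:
P = 25 (P = (-1*(-4) + 1)² = (4 + 1)² = 5² = 25)
P*226 = 25*226 = 5650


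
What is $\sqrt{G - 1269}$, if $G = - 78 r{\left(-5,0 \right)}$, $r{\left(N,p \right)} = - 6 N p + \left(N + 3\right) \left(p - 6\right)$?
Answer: $21 i \sqrt{5} \approx 46.957 i$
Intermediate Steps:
$r{\left(N,p \right)} = \left(-6 + p\right) \left(3 + N\right) - 6 N p$ ($r{\left(N,p \right)} = - 6 N p + \left(3 + N\right) \left(-6 + p\right) = - 6 N p + \left(-6 + p\right) \left(3 + N\right) = \left(-6 + p\right) \left(3 + N\right) - 6 N p$)
$G = -936$ ($G = - 78 \left(-18 - -30 + 3 \cdot 0 - \left(-25\right) 0\right) = - 78 \left(-18 + 30 + 0 + 0\right) = \left(-78\right) 12 = -936$)
$\sqrt{G - 1269} = \sqrt{-936 - 1269} = \sqrt{-2205} = 21 i \sqrt{5}$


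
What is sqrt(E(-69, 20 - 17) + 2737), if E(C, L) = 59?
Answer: 2*sqrt(699) ≈ 52.877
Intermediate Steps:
sqrt(E(-69, 20 - 17) + 2737) = sqrt(59 + 2737) = sqrt(2796) = 2*sqrt(699)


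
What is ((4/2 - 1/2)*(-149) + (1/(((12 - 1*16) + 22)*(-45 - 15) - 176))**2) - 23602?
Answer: -37585583967/1577536 ≈ -23826.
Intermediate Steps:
((4/2 - 1/2)*(-149) + (1/(((12 - 1*16) + 22)*(-45 - 15) - 176))**2) - 23602 = ((4*(1/2) - 1*1/2)*(-149) + (1/(((12 - 16) + 22)*(-60) - 176))**2) - 23602 = ((2 - 1/2)*(-149) + (1/((-4 + 22)*(-60) - 176))**2) - 23602 = ((3/2)*(-149) + (1/(18*(-60) - 176))**2) - 23602 = (-447/2 + (1/(-1080 - 176))**2) - 23602 = (-447/2 + (1/(-1256))**2) - 23602 = (-447/2 + (-1/1256)**2) - 23602 = (-447/2 + 1/1577536) - 23602 = -352579295/1577536 - 23602 = -37585583967/1577536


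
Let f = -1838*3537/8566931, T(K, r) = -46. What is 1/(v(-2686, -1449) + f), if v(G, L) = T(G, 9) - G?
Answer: 8566931/22610196834 ≈ 0.00037890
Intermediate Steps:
v(G, L) = -46 - G
f = -6501006/8566931 (f = -6501006*1/8566931 = -6501006/8566931 ≈ -0.75885)
1/(v(-2686, -1449) + f) = 1/((-46 - 1*(-2686)) - 6501006/8566931) = 1/((-46 + 2686) - 6501006/8566931) = 1/(2640 - 6501006/8566931) = 1/(22610196834/8566931) = 8566931/22610196834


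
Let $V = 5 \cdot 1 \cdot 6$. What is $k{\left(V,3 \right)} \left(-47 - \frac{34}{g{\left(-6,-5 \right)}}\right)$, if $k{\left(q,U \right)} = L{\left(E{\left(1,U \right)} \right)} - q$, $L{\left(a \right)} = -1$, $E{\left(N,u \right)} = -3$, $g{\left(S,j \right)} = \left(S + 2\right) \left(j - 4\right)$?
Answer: $\frac{26753}{18} \approx 1486.3$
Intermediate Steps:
$g{\left(S,j \right)} = \left(-4 + j\right) \left(2 + S\right)$ ($g{\left(S,j \right)} = \left(2 + S\right) \left(-4 + j\right) = \left(-4 + j\right) \left(2 + S\right)$)
$V = 30$ ($V = 5 \cdot 6 = 30$)
$k{\left(q,U \right)} = -1 - q$
$k{\left(V,3 \right)} \left(-47 - \frac{34}{g{\left(-6,-5 \right)}}\right) = \left(-1 - 30\right) \left(-47 - \frac{34}{-8 - -24 + 2 \left(-5\right) - -30}\right) = \left(-1 - 30\right) \left(-47 - \frac{34}{-8 + 24 - 10 + 30}\right) = - 31 \left(-47 - \frac{34}{36}\right) = - 31 \left(-47 - \frac{17}{18}\right) = \left(-31\right) \left(- \frac{863}{18}\right) = \frac{26753}{18}$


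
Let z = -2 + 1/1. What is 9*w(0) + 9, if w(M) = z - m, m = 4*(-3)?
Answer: 108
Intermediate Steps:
z = -1 (z = -2 + 1 = -1)
m = -12
w(M) = 11 (w(M) = -1 - 1*(-12) = -1 + 12 = 11)
9*w(0) + 9 = 9*11 + 9 = 99 + 9 = 108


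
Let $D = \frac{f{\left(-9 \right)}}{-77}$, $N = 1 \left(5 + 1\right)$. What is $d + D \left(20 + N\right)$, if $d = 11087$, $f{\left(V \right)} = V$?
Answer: $\frac{853933}{77} \approx 11090.0$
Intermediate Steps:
$N = 6$ ($N = 1 \cdot 6 = 6$)
$D = \frac{9}{77}$ ($D = - \frac{9}{-77} = \left(-9\right) \left(- \frac{1}{77}\right) = \frac{9}{77} \approx 0.11688$)
$d + D \left(20 + N\right) = 11087 + \frac{9 \left(20 + 6\right)}{77} = 11087 + \frac{9}{77} \cdot 26 = 11087 + \frac{234}{77} = \frac{853933}{77}$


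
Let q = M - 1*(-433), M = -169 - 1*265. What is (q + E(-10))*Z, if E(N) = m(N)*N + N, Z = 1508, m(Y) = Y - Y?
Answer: -16588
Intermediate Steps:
m(Y) = 0
M = -434 (M = -169 - 265 = -434)
q = -1 (q = -434 - 1*(-433) = -434 + 433 = -1)
E(N) = N (E(N) = 0*N + N = 0 + N = N)
(q + E(-10))*Z = (-1 - 10)*1508 = -11*1508 = -16588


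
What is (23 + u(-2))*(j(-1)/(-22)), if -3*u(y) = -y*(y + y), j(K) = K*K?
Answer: -7/6 ≈ -1.1667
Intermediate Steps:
j(K) = K²
u(y) = 2*y²/3 (u(y) = -(-1)*y*(y + y)/3 = -(-1)*y*(2*y)/3 = -(-1)*2*y²/3 = -(-2)*y²/3 = 2*y²/3)
(23 + u(-2))*(j(-1)/(-22)) = (23 + (⅔)*(-2)²)*((-1)²/(-22)) = (23 + (⅔)*4)*(1*(-1/22)) = (23 + 8/3)*(-1/22) = (77/3)*(-1/22) = -7/6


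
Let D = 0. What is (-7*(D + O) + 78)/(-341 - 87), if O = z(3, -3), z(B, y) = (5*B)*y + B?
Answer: -93/107 ≈ -0.86916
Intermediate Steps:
z(B, y) = B + 5*B*y (z(B, y) = 5*B*y + B = B + 5*B*y)
O = -42 (O = 3*(1 + 5*(-3)) = 3*(1 - 15) = 3*(-14) = -42)
(-7*(D + O) + 78)/(-341 - 87) = (-7*(0 - 42) + 78)/(-341 - 87) = (-7*(-42) + 78)/(-428) = (294 + 78)*(-1/428) = 372*(-1/428) = -93/107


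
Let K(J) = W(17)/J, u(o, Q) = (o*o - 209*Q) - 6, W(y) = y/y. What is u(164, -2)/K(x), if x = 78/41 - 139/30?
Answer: -45863786/615 ≈ -74575.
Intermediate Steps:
W(y) = 1
x = -3359/1230 (x = 78*(1/41) - 139*1/30 = 78/41 - 139/30 = -3359/1230 ≈ -2.7309)
u(o, Q) = -6 + o**2 - 209*Q (u(o, Q) = (o**2 - 209*Q) - 6 = -6 + o**2 - 209*Q)
K(J) = 1/J
u(164, -2)/K(x) = (-6 + 164**2 - 209*(-2))/(1/(-3359/1230)) = (-6 + 26896 + 418)/(-1230/3359) = 27308*(-3359/1230) = -45863786/615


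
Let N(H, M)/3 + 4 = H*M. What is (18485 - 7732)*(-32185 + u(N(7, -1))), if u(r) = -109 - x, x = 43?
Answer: -347719761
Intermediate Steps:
N(H, M) = -12 + 3*H*M (N(H, M) = -12 + 3*(H*M) = -12 + 3*H*M)
u(r) = -152 (u(r) = -109 - 1*43 = -109 - 43 = -152)
(18485 - 7732)*(-32185 + u(N(7, -1))) = (18485 - 7732)*(-32185 - 152) = 10753*(-32337) = -347719761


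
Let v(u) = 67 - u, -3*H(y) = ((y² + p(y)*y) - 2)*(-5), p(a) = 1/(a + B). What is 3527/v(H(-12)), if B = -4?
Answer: -42324/2051 ≈ -20.636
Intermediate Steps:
p(a) = 1/(-4 + a) (p(a) = 1/(a - 4) = 1/(-4 + a))
H(y) = -10/3 + 5*y²/3 + 5*y/(3*(-4 + y)) (H(y) = -((y² + y/(-4 + y)) - 2)*(-5)/3 = -(-2 + y² + y/(-4 + y))*(-5)/3 = -(10 - 5*y² - 5*y/(-4 + y))/3 = -10/3 + 5*y²/3 + 5*y/(3*(-4 + y)))
3527/v(H(-12)) = 3527/(67 - 5*(-12 + (-4 - 12)*(-2 + (-12)²))/(3*(-4 - 12))) = 3527/(67 - 5*(-12 - 16*(-2 + 144))/(3*(-16))) = 3527/(67 - 5*(-1)*(-12 - 16*142)/(3*16)) = 3527/(67 - 5*(-1)*(-12 - 2272)/(3*16)) = 3527/(67 - 5*(-1)*(-2284)/(3*16)) = 3527/(67 - 1*2855/12) = 3527/(67 - 2855/12) = 3527/(-2051/12) = 3527*(-12/2051) = -42324/2051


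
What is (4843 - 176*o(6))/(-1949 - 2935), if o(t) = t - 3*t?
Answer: -6955/4884 ≈ -1.4240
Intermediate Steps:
o(t) = -2*t
(4843 - 176*o(6))/(-1949 - 2935) = (4843 - (-352)*6)/(-1949 - 2935) = (4843 - 176*(-12))/(-4884) = (4843 + 2112)*(-1/4884) = 6955*(-1/4884) = -6955/4884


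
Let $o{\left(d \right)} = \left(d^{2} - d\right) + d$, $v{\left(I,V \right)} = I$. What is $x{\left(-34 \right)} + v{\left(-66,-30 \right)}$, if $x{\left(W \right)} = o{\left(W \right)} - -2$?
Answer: $1092$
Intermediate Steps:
$o{\left(d \right)} = d^{2}$
$x{\left(W \right)} = 2 + W^{2}$ ($x{\left(W \right)} = W^{2} - -2 = W^{2} + 2 = 2 + W^{2}$)
$x{\left(-34 \right)} + v{\left(-66,-30 \right)} = \left(2 + \left(-34\right)^{2}\right) - 66 = \left(2 + 1156\right) - 66 = 1158 - 66 = 1092$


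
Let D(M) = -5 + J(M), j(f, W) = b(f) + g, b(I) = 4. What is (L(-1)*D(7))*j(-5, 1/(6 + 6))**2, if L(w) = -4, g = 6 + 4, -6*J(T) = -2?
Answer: 10976/3 ≈ 3658.7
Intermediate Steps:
J(T) = 1/3 (J(T) = -1/6*(-2) = 1/3)
g = 10
j(f, W) = 14 (j(f, W) = 4 + 10 = 14)
D(M) = -14/3 (D(M) = -5 + 1/3 = -14/3)
(L(-1)*D(7))*j(-5, 1/(6 + 6))**2 = -4*(-14/3)*14**2 = (56/3)*196 = 10976/3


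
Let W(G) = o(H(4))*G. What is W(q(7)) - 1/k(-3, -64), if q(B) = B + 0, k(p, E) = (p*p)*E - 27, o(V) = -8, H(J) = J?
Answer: -33767/603 ≈ -55.998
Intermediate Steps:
k(p, E) = -27 + E*p² (k(p, E) = p²*E - 27 = E*p² - 27 = -27 + E*p²)
q(B) = B
W(G) = -8*G
W(q(7)) - 1/k(-3, -64) = -8*7 - 1/(-27 - 64*(-3)²) = -56 - 1/(-27 - 64*9) = -56 - 1/(-27 - 576) = -56 - 1/(-603) = -56 - 1*(-1/603) = -56 + 1/603 = -33767/603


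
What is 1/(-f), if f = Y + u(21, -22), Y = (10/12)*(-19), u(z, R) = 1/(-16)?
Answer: 48/763 ≈ 0.062910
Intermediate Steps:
u(z, R) = -1/16
Y = -95/6 (Y = (10*(1/12))*(-19) = (⅚)*(-19) = -95/6 ≈ -15.833)
f = -763/48 (f = -95/6 - 1/16 = -763/48 ≈ -15.896)
1/(-f) = 1/(-1*(-763/48)) = 1/(763/48) = 48/763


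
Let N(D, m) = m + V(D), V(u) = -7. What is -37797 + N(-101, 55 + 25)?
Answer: -37724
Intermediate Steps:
N(D, m) = -7 + m (N(D, m) = m - 7 = -7 + m)
-37797 + N(-101, 55 + 25) = -37797 + (-7 + (55 + 25)) = -37797 + (-7 + 80) = -37797 + 73 = -37724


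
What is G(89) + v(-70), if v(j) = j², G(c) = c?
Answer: 4989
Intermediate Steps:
G(89) + v(-70) = 89 + (-70)² = 89 + 4900 = 4989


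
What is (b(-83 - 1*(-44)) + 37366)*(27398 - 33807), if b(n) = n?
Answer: -239228743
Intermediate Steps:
(b(-83 - 1*(-44)) + 37366)*(27398 - 33807) = ((-83 - 1*(-44)) + 37366)*(27398 - 33807) = ((-83 + 44) + 37366)*(-6409) = (-39 + 37366)*(-6409) = 37327*(-6409) = -239228743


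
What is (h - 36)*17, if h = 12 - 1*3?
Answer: -459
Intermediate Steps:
h = 9 (h = 12 - 3 = 9)
(h - 36)*17 = (9 - 36)*17 = -27*17 = -459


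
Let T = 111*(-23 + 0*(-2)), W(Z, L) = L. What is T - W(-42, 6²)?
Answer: -2589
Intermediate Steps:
T = -2553 (T = 111*(-23 + 0) = 111*(-23) = -2553)
T - W(-42, 6²) = -2553 - 1*6² = -2553 - 1*36 = -2553 - 36 = -2589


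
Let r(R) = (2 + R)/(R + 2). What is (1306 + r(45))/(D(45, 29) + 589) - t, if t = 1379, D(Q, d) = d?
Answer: -850915/618 ≈ -1376.9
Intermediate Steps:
r(R) = 1 (r(R) = (2 + R)/(2 + R) = 1)
(1306 + r(45))/(D(45, 29) + 589) - t = (1306 + 1)/(29 + 589) - 1*1379 = 1307/618 - 1379 = -850915/618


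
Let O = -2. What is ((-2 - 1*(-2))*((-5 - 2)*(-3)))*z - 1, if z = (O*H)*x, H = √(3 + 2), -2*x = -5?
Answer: -1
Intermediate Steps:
x = 5/2 (x = -½*(-5) = 5/2 ≈ 2.5000)
H = √5 ≈ 2.2361
z = -5*√5 (z = -2*√5*(5/2) = -5*√5 ≈ -11.180)
((-2 - 1*(-2))*((-5 - 2)*(-3)))*z - 1 = ((-2 - 1*(-2))*((-5 - 2)*(-3)))*(-5*√5) - 1 = ((-2 + 2)*(-7*(-3)))*(-5*√5) - 1 = (0*21)*(-5*√5) - 1 = 0*(-5*√5) - 1 = 0 - 1 = -1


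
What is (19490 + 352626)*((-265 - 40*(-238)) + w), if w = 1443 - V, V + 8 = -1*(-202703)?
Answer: -71445155652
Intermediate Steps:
V = 202695 (V = -8 - 1*(-202703) = -8 + 202703 = 202695)
w = -201252 (w = 1443 - 1*202695 = 1443 - 202695 = -201252)
(19490 + 352626)*((-265 - 40*(-238)) + w) = (19490 + 352626)*((-265 - 40*(-238)) - 201252) = 372116*((-265 + 9520) - 201252) = 372116*(9255 - 201252) = 372116*(-191997) = -71445155652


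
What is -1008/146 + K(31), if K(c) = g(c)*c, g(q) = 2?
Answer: 4022/73 ≈ 55.096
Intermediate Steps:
K(c) = 2*c
-1008/146 + K(31) = -1008/146 + 2*31 = -1008*1/146 + 62 = -504/73 + 62 = 4022/73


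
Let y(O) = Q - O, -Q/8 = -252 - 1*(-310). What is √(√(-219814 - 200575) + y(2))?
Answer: √(-466 + I*√420389) ≈ 12.893 + 25.144*I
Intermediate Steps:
Q = -464 (Q = -8*(-252 - 1*(-310)) = -8*(-252 + 310) = -8*58 = -464)
y(O) = -464 - O
√(√(-219814 - 200575) + y(2)) = √(√(-219814 - 200575) + (-464 - 1*2)) = √(√(-420389) + (-464 - 2)) = √(I*√420389 - 466) = √(-466 + I*√420389)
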